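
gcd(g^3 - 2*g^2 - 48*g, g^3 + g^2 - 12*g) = g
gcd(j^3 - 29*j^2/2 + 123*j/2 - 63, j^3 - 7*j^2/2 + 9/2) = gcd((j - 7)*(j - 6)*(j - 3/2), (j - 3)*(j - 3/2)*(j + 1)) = j - 3/2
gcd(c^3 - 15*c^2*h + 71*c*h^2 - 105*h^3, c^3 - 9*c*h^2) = c - 3*h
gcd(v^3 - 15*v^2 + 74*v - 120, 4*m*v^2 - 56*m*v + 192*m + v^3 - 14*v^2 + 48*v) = v - 6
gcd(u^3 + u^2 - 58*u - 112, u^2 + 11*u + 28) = u + 7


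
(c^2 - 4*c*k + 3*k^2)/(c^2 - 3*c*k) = (c - k)/c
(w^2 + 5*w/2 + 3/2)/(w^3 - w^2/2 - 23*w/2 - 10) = (2*w + 3)/(2*w^2 - 3*w - 20)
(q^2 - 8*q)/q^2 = (q - 8)/q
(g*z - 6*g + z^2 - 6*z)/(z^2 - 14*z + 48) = (g + z)/(z - 8)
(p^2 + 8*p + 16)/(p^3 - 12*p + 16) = (p + 4)/(p^2 - 4*p + 4)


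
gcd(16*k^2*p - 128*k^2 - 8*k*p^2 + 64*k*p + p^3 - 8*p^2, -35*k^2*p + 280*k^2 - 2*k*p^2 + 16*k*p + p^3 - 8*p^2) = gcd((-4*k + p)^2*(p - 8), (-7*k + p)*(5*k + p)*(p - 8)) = p - 8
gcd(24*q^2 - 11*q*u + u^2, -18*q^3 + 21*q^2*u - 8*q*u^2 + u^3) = 3*q - u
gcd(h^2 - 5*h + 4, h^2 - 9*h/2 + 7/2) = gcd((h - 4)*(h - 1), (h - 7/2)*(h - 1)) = h - 1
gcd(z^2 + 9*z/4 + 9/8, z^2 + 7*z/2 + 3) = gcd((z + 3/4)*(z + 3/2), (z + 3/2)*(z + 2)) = z + 3/2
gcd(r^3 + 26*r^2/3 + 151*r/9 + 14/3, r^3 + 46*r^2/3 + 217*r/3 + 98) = r^2 + 25*r/3 + 14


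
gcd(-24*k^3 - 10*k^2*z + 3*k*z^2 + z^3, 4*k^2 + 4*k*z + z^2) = 2*k + z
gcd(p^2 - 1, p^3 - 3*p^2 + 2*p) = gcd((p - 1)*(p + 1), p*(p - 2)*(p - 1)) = p - 1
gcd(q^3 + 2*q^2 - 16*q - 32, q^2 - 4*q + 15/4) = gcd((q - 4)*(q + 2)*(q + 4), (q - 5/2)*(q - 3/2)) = 1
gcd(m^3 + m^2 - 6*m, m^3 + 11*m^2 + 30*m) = m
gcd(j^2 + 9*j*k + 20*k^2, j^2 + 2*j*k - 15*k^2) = j + 5*k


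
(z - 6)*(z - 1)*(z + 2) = z^3 - 5*z^2 - 8*z + 12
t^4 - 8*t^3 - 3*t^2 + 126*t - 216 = (t - 6)*(t - 3)^2*(t + 4)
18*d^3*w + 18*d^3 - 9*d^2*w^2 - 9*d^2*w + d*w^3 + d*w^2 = (-6*d + w)*(-3*d + w)*(d*w + d)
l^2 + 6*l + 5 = (l + 1)*(l + 5)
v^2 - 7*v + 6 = (v - 6)*(v - 1)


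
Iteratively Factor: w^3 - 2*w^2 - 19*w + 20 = (w - 1)*(w^2 - w - 20) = (w - 1)*(w + 4)*(w - 5)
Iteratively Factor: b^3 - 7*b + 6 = (b + 3)*(b^2 - 3*b + 2) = (b - 1)*(b + 3)*(b - 2)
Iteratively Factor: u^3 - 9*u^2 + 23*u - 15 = (u - 1)*(u^2 - 8*u + 15) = (u - 3)*(u - 1)*(u - 5)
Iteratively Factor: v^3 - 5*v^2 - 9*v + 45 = (v - 3)*(v^2 - 2*v - 15) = (v - 3)*(v + 3)*(v - 5)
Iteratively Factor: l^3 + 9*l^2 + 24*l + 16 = (l + 4)*(l^2 + 5*l + 4) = (l + 1)*(l + 4)*(l + 4)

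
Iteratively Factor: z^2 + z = (z)*(z + 1)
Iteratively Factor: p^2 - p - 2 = (p + 1)*(p - 2)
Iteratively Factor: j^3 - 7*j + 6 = (j - 2)*(j^2 + 2*j - 3) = (j - 2)*(j + 3)*(j - 1)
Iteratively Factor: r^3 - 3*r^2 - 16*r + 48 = (r - 4)*(r^2 + r - 12) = (r - 4)*(r - 3)*(r + 4)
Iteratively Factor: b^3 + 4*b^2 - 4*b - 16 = (b + 4)*(b^2 - 4) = (b + 2)*(b + 4)*(b - 2)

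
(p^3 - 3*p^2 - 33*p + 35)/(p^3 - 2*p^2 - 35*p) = (p - 1)/p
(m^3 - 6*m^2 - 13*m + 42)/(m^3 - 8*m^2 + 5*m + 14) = (m + 3)/(m + 1)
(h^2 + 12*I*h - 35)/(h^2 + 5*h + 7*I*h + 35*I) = (h + 5*I)/(h + 5)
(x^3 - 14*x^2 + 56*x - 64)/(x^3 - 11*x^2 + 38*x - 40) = (x - 8)/(x - 5)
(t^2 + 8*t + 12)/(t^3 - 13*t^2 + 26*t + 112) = (t + 6)/(t^2 - 15*t + 56)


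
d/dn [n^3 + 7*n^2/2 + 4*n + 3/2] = 3*n^2 + 7*n + 4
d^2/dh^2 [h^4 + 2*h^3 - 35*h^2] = 12*h^2 + 12*h - 70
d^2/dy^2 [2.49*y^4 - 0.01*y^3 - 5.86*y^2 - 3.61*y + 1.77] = 29.88*y^2 - 0.06*y - 11.72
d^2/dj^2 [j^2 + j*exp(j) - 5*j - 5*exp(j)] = j*exp(j) - 3*exp(j) + 2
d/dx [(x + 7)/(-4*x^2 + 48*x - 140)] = (-x^2 + 12*x + 2*(x - 6)*(x + 7) - 35)/(4*(x^2 - 12*x + 35)^2)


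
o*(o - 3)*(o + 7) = o^3 + 4*o^2 - 21*o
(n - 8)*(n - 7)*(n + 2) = n^3 - 13*n^2 + 26*n + 112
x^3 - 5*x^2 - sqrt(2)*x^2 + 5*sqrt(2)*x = x*(x - 5)*(x - sqrt(2))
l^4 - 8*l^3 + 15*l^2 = l^2*(l - 5)*(l - 3)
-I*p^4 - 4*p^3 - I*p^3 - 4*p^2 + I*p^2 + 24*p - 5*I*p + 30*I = (p - 2)*(p + 3)*(p - 5*I)*(-I*p + 1)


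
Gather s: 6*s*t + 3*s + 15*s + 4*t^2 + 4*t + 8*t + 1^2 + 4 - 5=s*(6*t + 18) + 4*t^2 + 12*t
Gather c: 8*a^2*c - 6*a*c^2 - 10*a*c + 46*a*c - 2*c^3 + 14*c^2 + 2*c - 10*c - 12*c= -2*c^3 + c^2*(14 - 6*a) + c*(8*a^2 + 36*a - 20)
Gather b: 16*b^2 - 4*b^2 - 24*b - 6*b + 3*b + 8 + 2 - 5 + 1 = 12*b^2 - 27*b + 6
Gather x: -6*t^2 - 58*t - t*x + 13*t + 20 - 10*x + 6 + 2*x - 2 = -6*t^2 - 45*t + x*(-t - 8) + 24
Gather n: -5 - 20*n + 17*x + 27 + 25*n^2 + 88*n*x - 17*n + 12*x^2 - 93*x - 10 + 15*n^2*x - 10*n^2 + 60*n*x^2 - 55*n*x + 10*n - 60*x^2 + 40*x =n^2*(15*x + 15) + n*(60*x^2 + 33*x - 27) - 48*x^2 - 36*x + 12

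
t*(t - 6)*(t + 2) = t^3 - 4*t^2 - 12*t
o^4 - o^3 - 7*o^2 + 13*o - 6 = (o - 2)*(o - 1)^2*(o + 3)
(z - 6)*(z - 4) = z^2 - 10*z + 24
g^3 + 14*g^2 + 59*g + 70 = (g + 2)*(g + 5)*(g + 7)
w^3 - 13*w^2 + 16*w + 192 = (w - 8)^2*(w + 3)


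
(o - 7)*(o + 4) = o^2 - 3*o - 28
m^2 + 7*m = m*(m + 7)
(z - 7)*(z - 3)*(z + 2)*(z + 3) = z^4 - 5*z^3 - 23*z^2 + 45*z + 126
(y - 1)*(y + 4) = y^2 + 3*y - 4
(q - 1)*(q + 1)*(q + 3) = q^3 + 3*q^2 - q - 3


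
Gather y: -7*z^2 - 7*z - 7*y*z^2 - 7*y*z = y*(-7*z^2 - 7*z) - 7*z^2 - 7*z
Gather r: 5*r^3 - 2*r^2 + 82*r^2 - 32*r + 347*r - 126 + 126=5*r^3 + 80*r^2 + 315*r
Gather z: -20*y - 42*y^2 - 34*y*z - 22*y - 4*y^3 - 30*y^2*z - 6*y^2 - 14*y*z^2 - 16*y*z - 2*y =-4*y^3 - 48*y^2 - 14*y*z^2 - 44*y + z*(-30*y^2 - 50*y)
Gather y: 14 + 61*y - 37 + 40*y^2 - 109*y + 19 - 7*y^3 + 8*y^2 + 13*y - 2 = -7*y^3 + 48*y^2 - 35*y - 6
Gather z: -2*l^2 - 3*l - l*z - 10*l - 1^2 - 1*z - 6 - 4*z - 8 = -2*l^2 - 13*l + z*(-l - 5) - 15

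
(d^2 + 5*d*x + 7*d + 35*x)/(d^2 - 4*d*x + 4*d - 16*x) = (d^2 + 5*d*x + 7*d + 35*x)/(d^2 - 4*d*x + 4*d - 16*x)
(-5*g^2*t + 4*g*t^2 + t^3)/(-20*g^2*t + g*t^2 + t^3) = (-g + t)/(-4*g + t)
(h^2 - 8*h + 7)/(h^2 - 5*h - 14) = (h - 1)/(h + 2)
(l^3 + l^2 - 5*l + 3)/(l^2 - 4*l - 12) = (-l^3 - l^2 + 5*l - 3)/(-l^2 + 4*l + 12)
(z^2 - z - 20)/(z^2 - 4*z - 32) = (z - 5)/(z - 8)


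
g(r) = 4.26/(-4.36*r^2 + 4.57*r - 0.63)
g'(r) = 4.26*(8.72*r - 4.57)/(-4.36*r^2 + 4.57*r - 0.63)^2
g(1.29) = -2.14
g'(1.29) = 7.18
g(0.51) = 7.52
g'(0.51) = -1.63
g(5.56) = -0.04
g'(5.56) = 0.02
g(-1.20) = -0.34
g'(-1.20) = -0.42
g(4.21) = -0.07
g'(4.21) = 0.04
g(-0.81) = -0.59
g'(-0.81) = -0.96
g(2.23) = -0.35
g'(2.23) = 0.43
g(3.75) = -0.10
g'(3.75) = 0.06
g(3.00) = -0.16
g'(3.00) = 0.13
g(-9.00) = -0.01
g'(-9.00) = -0.00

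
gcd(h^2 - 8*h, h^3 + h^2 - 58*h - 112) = h - 8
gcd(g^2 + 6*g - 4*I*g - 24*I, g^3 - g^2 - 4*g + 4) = 1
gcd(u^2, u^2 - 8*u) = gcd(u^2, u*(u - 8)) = u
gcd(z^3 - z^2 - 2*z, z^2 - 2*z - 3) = z + 1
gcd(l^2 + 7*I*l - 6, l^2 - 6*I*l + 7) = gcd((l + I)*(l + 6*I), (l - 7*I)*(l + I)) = l + I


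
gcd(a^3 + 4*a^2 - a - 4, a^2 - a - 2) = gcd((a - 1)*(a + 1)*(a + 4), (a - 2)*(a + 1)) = a + 1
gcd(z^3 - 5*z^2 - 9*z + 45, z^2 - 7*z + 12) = z - 3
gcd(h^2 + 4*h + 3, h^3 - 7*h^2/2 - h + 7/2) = h + 1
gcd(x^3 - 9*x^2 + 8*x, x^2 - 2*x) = x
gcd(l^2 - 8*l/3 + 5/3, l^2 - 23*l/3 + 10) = l - 5/3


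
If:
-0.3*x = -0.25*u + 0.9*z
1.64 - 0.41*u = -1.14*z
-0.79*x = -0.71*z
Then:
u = 9.86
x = 1.89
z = 2.11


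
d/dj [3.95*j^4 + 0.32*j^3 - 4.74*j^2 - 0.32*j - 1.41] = 15.8*j^3 + 0.96*j^2 - 9.48*j - 0.32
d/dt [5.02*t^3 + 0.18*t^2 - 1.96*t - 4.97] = 15.06*t^2 + 0.36*t - 1.96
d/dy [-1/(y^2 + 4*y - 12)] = 2*(y + 2)/(y^2 + 4*y - 12)^2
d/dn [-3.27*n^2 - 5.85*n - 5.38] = -6.54*n - 5.85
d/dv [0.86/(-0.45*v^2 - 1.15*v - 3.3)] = (0.774*v + 0.989)/(0.45*v^2 + 1.15*v + 3.3)^2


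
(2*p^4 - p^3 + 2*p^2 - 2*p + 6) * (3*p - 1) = 6*p^5 - 5*p^4 + 7*p^3 - 8*p^2 + 20*p - 6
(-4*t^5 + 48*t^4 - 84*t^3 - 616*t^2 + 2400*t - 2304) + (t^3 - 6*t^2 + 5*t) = -4*t^5 + 48*t^4 - 83*t^3 - 622*t^2 + 2405*t - 2304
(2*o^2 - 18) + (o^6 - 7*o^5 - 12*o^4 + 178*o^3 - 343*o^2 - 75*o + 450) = o^6 - 7*o^5 - 12*o^4 + 178*o^3 - 341*o^2 - 75*o + 432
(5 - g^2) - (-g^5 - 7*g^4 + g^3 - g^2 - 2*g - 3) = g^5 + 7*g^4 - g^3 + 2*g + 8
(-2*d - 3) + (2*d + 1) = -2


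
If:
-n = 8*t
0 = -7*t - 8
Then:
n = 64/7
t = -8/7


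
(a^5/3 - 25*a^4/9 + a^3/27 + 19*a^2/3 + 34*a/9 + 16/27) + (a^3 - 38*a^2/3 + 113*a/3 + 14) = a^5/3 - 25*a^4/9 + 28*a^3/27 - 19*a^2/3 + 373*a/9 + 394/27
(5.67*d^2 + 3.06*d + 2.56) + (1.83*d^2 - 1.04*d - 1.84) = 7.5*d^2 + 2.02*d + 0.72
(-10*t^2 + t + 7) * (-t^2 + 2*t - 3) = 10*t^4 - 21*t^3 + 25*t^2 + 11*t - 21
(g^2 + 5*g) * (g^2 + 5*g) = g^4 + 10*g^3 + 25*g^2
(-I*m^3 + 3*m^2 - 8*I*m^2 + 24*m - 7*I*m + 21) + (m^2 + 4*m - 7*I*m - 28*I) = -I*m^3 + 4*m^2 - 8*I*m^2 + 28*m - 14*I*m + 21 - 28*I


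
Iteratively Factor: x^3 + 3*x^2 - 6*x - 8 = (x + 1)*(x^2 + 2*x - 8) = (x + 1)*(x + 4)*(x - 2)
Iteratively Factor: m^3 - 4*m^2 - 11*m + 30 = (m - 5)*(m^2 + m - 6) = (m - 5)*(m - 2)*(m + 3)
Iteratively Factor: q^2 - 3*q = (q)*(q - 3)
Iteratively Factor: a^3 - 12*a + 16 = (a - 2)*(a^2 + 2*a - 8) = (a - 2)^2*(a + 4)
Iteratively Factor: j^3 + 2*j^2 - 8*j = (j - 2)*(j^2 + 4*j) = (j - 2)*(j + 4)*(j)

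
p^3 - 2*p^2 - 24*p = p*(p - 6)*(p + 4)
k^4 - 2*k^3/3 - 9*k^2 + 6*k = k*(k - 3)*(k - 2/3)*(k + 3)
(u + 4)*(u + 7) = u^2 + 11*u + 28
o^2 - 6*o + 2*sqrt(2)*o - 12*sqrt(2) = (o - 6)*(o + 2*sqrt(2))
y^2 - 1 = (y - 1)*(y + 1)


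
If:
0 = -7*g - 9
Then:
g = -9/7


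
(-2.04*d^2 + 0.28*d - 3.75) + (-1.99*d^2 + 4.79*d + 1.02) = -4.03*d^2 + 5.07*d - 2.73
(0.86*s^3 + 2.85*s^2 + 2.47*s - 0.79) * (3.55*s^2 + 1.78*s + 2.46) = 3.053*s^5 + 11.6483*s^4 + 15.9571*s^3 + 8.6031*s^2 + 4.67*s - 1.9434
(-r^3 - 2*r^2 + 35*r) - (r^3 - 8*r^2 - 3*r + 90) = -2*r^3 + 6*r^2 + 38*r - 90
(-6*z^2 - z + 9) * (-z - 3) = 6*z^3 + 19*z^2 - 6*z - 27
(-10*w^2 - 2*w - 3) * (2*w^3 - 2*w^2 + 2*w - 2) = -20*w^5 + 16*w^4 - 22*w^3 + 22*w^2 - 2*w + 6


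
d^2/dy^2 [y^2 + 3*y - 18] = 2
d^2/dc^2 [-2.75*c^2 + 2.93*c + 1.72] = -5.50000000000000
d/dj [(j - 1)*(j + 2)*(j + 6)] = 3*j^2 + 14*j + 4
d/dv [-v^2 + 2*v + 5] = 2 - 2*v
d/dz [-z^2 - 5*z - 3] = -2*z - 5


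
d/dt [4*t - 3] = 4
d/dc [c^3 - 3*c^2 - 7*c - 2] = 3*c^2 - 6*c - 7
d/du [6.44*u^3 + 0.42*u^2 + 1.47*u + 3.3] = 19.32*u^2 + 0.84*u + 1.47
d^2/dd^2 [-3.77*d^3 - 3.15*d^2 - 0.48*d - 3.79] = -22.62*d - 6.3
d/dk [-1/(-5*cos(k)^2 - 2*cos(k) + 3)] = 2*(5*cos(k) + 1)*sin(k)/(5*cos(k)^2 + 2*cos(k) - 3)^2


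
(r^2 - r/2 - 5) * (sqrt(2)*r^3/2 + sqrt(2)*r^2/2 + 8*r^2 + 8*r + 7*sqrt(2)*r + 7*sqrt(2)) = sqrt(2)*r^5/2 + sqrt(2)*r^4/4 + 8*r^4 + 4*r^3 + 17*sqrt(2)*r^3/4 - 44*r^2 + sqrt(2)*r^2 - 77*sqrt(2)*r/2 - 40*r - 35*sqrt(2)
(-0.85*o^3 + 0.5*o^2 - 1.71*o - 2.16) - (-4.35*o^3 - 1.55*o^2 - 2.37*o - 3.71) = 3.5*o^3 + 2.05*o^2 + 0.66*o + 1.55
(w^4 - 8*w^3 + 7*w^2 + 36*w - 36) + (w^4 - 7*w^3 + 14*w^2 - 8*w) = 2*w^4 - 15*w^3 + 21*w^2 + 28*w - 36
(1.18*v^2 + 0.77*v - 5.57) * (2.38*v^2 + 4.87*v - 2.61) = 2.8084*v^4 + 7.5792*v^3 - 12.5865*v^2 - 29.1356*v + 14.5377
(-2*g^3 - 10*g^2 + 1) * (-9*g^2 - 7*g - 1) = 18*g^5 + 104*g^4 + 72*g^3 + g^2 - 7*g - 1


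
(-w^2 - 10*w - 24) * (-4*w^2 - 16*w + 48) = 4*w^4 + 56*w^3 + 208*w^2 - 96*w - 1152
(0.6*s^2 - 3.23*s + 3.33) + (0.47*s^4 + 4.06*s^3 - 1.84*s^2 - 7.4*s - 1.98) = 0.47*s^4 + 4.06*s^3 - 1.24*s^2 - 10.63*s + 1.35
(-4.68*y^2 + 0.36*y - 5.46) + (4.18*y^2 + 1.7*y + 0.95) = -0.5*y^2 + 2.06*y - 4.51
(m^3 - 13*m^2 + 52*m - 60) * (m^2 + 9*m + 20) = m^5 - 4*m^4 - 45*m^3 + 148*m^2 + 500*m - 1200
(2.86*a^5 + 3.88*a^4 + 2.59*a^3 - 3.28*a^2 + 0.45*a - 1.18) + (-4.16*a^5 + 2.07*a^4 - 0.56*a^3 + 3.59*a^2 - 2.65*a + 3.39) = -1.3*a^5 + 5.95*a^4 + 2.03*a^3 + 0.31*a^2 - 2.2*a + 2.21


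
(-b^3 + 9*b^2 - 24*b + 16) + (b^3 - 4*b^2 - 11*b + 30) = 5*b^2 - 35*b + 46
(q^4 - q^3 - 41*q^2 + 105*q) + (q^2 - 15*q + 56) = q^4 - q^3 - 40*q^2 + 90*q + 56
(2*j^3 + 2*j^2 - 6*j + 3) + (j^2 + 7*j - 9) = 2*j^3 + 3*j^2 + j - 6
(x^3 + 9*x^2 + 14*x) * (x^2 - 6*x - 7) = x^5 + 3*x^4 - 47*x^3 - 147*x^2 - 98*x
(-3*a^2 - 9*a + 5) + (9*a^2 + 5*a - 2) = 6*a^2 - 4*a + 3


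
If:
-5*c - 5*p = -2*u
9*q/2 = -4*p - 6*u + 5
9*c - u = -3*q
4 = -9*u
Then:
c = -814/1575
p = 178/525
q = 6626/4725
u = -4/9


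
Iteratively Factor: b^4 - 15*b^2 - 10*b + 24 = (b - 4)*(b^3 + 4*b^2 + b - 6) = (b - 4)*(b + 2)*(b^2 + 2*b - 3) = (b - 4)*(b - 1)*(b + 2)*(b + 3)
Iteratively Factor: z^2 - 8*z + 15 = (z - 5)*(z - 3)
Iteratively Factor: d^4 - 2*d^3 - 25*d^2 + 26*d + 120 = (d - 5)*(d^3 + 3*d^2 - 10*d - 24) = (d - 5)*(d + 4)*(d^2 - d - 6) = (d - 5)*(d - 3)*(d + 4)*(d + 2)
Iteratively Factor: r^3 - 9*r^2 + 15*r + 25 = (r + 1)*(r^2 - 10*r + 25) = (r - 5)*(r + 1)*(r - 5)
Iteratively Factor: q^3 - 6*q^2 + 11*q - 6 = (q - 2)*(q^2 - 4*q + 3) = (q - 2)*(q - 1)*(q - 3)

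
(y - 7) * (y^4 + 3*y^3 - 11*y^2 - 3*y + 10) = y^5 - 4*y^4 - 32*y^3 + 74*y^2 + 31*y - 70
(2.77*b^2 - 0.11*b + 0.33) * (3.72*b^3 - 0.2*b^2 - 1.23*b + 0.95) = 10.3044*b^5 - 0.9632*b^4 - 2.1575*b^3 + 2.7008*b^2 - 0.5104*b + 0.3135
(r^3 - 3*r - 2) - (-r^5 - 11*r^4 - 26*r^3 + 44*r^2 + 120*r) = r^5 + 11*r^4 + 27*r^3 - 44*r^2 - 123*r - 2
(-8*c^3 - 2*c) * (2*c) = -16*c^4 - 4*c^2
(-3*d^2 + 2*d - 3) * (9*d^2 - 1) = -27*d^4 + 18*d^3 - 24*d^2 - 2*d + 3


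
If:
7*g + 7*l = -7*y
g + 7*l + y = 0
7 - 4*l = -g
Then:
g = -7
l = 0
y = 7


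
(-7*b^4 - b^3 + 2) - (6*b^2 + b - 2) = -7*b^4 - b^3 - 6*b^2 - b + 4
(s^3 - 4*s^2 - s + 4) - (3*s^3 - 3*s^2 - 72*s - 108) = -2*s^3 - s^2 + 71*s + 112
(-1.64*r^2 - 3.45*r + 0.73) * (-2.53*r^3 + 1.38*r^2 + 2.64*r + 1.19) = 4.1492*r^5 + 6.4653*r^4 - 10.9375*r^3 - 10.0522*r^2 - 2.1783*r + 0.8687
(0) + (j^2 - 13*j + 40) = j^2 - 13*j + 40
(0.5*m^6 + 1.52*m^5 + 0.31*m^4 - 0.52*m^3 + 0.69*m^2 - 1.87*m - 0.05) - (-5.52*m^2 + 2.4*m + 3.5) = 0.5*m^6 + 1.52*m^5 + 0.31*m^4 - 0.52*m^3 + 6.21*m^2 - 4.27*m - 3.55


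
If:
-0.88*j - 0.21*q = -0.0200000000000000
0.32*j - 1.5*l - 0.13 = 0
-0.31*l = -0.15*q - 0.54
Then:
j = 0.84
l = 0.09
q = -3.41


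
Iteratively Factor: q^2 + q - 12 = (q - 3)*(q + 4)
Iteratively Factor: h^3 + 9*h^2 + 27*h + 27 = (h + 3)*(h^2 + 6*h + 9) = (h + 3)^2*(h + 3)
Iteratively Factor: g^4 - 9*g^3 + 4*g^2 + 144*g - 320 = (g - 4)*(g^3 - 5*g^2 - 16*g + 80) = (g - 4)^2*(g^2 - g - 20) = (g - 5)*(g - 4)^2*(g + 4)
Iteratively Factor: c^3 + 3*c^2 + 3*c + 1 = (c + 1)*(c^2 + 2*c + 1) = (c + 1)^2*(c + 1)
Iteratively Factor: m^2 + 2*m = (m + 2)*(m)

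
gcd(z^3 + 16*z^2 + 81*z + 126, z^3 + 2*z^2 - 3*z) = z + 3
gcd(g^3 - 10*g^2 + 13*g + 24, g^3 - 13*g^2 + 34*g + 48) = g^2 - 7*g - 8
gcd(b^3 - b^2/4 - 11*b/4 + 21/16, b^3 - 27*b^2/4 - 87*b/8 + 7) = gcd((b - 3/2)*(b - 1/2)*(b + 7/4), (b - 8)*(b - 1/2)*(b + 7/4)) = b^2 + 5*b/4 - 7/8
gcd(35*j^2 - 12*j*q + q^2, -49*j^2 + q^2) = -7*j + q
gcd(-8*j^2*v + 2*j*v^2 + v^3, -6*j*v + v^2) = v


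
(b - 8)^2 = b^2 - 16*b + 64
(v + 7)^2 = v^2 + 14*v + 49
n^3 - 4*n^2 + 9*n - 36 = (n - 4)*(n - 3*I)*(n + 3*I)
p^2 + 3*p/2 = p*(p + 3/2)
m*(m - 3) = m^2 - 3*m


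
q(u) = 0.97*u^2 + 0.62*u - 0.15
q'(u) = 1.94*u + 0.62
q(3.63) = 14.88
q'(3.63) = 7.66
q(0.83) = 1.03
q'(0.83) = 2.23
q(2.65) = 8.30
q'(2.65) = 5.76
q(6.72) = 47.82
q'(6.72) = 13.66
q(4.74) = 24.58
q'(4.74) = 9.82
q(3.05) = 10.76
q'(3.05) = 6.54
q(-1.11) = 0.36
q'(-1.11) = -1.53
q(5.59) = 33.63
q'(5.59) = 11.46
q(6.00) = 38.49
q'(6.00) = 12.26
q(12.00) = 146.97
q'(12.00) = 23.90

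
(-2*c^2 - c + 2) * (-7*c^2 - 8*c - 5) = 14*c^4 + 23*c^3 + 4*c^2 - 11*c - 10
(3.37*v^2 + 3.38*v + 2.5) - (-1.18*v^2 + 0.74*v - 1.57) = 4.55*v^2 + 2.64*v + 4.07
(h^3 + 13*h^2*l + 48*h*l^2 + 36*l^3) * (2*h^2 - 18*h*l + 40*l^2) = 2*h^5 + 8*h^4*l - 98*h^3*l^2 - 272*h^2*l^3 + 1272*h*l^4 + 1440*l^5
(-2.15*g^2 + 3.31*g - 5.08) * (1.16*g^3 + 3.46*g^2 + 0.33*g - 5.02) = -2.494*g^5 - 3.5994*g^4 + 4.8503*g^3 - 5.6915*g^2 - 18.2926*g + 25.5016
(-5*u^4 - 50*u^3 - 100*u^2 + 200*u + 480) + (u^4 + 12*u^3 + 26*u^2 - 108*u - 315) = -4*u^4 - 38*u^3 - 74*u^2 + 92*u + 165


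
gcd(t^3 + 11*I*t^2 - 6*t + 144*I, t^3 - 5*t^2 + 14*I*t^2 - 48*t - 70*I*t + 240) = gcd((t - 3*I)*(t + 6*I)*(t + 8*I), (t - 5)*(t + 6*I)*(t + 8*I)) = t^2 + 14*I*t - 48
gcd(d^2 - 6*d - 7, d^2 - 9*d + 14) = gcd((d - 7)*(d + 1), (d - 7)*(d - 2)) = d - 7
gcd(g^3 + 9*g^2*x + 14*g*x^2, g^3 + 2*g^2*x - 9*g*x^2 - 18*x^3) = g + 2*x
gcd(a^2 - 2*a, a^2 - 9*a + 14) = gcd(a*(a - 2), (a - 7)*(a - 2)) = a - 2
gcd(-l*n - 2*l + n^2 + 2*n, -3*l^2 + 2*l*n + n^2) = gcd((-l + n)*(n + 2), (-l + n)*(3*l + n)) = l - n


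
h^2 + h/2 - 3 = (h - 3/2)*(h + 2)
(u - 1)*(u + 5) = u^2 + 4*u - 5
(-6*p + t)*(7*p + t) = -42*p^2 + p*t + t^2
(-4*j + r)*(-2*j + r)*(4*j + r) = 32*j^3 - 16*j^2*r - 2*j*r^2 + r^3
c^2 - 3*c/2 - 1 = (c - 2)*(c + 1/2)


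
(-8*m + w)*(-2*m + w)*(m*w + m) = 16*m^3*w + 16*m^3 - 10*m^2*w^2 - 10*m^2*w + m*w^3 + m*w^2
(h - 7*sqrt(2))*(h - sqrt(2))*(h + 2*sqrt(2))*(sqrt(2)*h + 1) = sqrt(2)*h^4 - 11*h^3 - 24*sqrt(2)*h^2 + 38*h + 28*sqrt(2)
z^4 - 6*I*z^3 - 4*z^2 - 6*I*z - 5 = (z - 5*I)*(z - I)^2*(z + I)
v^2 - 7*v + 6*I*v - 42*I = (v - 7)*(v + 6*I)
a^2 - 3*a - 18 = (a - 6)*(a + 3)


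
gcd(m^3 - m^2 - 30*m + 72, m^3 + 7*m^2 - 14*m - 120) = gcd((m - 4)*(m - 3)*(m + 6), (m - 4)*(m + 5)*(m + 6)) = m^2 + 2*m - 24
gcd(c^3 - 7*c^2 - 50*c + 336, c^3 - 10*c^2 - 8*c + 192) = c^2 - 14*c + 48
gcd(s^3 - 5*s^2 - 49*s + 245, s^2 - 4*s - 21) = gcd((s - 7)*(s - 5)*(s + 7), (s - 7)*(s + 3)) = s - 7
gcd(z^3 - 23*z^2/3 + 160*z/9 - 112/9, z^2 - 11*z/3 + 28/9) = z^2 - 11*z/3 + 28/9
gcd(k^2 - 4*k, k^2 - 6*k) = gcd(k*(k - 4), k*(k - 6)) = k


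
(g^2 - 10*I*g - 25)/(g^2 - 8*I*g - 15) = (g - 5*I)/(g - 3*I)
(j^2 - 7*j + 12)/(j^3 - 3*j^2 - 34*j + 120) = (j - 3)/(j^2 + j - 30)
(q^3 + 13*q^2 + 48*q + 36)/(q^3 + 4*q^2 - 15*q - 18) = (q + 6)/(q - 3)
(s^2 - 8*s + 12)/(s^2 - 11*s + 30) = (s - 2)/(s - 5)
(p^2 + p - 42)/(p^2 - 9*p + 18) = (p + 7)/(p - 3)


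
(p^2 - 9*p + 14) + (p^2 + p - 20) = 2*p^2 - 8*p - 6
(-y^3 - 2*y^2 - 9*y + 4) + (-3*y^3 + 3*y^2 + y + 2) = -4*y^3 + y^2 - 8*y + 6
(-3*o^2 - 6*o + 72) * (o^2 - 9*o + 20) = -3*o^4 + 21*o^3 + 66*o^2 - 768*o + 1440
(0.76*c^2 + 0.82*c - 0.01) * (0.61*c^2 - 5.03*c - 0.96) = 0.4636*c^4 - 3.3226*c^3 - 4.8603*c^2 - 0.7369*c + 0.0096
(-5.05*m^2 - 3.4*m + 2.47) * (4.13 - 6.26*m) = 31.613*m^3 + 0.427499999999998*m^2 - 29.5042*m + 10.2011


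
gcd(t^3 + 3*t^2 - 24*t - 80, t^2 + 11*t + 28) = t + 4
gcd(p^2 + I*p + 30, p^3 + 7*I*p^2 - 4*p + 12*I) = p + 6*I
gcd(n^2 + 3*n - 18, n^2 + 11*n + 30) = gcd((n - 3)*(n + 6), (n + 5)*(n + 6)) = n + 6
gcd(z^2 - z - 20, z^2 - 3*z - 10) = z - 5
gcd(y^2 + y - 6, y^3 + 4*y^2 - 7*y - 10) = y - 2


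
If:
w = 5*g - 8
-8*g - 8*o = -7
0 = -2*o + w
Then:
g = 39/28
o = -29/56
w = -29/28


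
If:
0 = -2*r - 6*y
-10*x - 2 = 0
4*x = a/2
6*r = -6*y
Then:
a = -8/5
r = 0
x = -1/5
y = 0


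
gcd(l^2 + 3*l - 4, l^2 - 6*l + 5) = l - 1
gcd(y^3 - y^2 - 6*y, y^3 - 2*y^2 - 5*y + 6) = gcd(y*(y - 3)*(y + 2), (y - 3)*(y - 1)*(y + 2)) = y^2 - y - 6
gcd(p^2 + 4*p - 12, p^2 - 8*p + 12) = p - 2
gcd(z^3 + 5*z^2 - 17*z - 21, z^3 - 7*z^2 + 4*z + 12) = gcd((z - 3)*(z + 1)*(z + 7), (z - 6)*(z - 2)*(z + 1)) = z + 1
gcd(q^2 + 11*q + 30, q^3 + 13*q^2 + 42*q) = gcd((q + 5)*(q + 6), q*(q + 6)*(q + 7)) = q + 6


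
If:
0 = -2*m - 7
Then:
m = -7/2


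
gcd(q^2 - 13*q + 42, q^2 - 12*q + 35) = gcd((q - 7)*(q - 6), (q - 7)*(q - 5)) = q - 7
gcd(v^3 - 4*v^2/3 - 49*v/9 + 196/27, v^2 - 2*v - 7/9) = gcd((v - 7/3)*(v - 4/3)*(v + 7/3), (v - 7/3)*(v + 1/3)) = v - 7/3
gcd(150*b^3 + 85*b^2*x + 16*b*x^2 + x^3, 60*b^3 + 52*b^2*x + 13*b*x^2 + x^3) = 30*b^2 + 11*b*x + x^2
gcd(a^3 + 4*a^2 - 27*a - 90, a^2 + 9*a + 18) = a^2 + 9*a + 18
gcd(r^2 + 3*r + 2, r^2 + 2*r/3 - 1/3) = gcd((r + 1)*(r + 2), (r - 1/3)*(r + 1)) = r + 1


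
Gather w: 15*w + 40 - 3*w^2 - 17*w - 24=-3*w^2 - 2*w + 16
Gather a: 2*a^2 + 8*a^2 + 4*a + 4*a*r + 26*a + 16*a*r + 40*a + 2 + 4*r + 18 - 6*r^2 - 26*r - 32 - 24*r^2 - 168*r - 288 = 10*a^2 + a*(20*r + 70) - 30*r^2 - 190*r - 300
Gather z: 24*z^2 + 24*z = 24*z^2 + 24*z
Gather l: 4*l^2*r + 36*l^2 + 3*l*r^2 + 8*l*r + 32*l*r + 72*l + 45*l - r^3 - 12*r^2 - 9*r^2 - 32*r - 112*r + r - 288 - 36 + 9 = l^2*(4*r + 36) + l*(3*r^2 + 40*r + 117) - r^3 - 21*r^2 - 143*r - 315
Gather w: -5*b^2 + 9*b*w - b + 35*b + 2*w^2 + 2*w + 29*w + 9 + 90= -5*b^2 + 34*b + 2*w^2 + w*(9*b + 31) + 99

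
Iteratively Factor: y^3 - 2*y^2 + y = (y - 1)*(y^2 - y) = y*(y - 1)*(y - 1)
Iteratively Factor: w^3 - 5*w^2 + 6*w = (w - 2)*(w^2 - 3*w) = (w - 3)*(w - 2)*(w)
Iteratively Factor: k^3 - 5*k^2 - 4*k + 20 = (k - 5)*(k^2 - 4) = (k - 5)*(k - 2)*(k + 2)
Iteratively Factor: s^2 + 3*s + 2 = (s + 2)*(s + 1)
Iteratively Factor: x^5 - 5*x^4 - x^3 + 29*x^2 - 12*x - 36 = (x + 2)*(x^4 - 7*x^3 + 13*x^2 + 3*x - 18) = (x - 2)*(x + 2)*(x^3 - 5*x^2 + 3*x + 9) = (x - 2)*(x + 1)*(x + 2)*(x^2 - 6*x + 9) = (x - 3)*(x - 2)*(x + 1)*(x + 2)*(x - 3)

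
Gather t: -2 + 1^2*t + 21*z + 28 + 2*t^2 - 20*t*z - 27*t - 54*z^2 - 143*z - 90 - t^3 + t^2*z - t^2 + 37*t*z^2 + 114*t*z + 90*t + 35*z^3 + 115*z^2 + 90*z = -t^3 + t^2*(z + 1) + t*(37*z^2 + 94*z + 64) + 35*z^3 + 61*z^2 - 32*z - 64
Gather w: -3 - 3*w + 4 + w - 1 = -2*w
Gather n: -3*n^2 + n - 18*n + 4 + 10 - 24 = -3*n^2 - 17*n - 10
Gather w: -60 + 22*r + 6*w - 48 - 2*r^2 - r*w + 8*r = -2*r^2 + 30*r + w*(6 - r) - 108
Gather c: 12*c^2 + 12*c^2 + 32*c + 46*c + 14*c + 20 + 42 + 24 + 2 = 24*c^2 + 92*c + 88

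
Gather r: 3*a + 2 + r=3*a + r + 2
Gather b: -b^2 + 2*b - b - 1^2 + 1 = -b^2 + b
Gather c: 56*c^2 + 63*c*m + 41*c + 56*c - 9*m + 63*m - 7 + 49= 56*c^2 + c*(63*m + 97) + 54*m + 42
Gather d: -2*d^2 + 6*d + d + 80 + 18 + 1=-2*d^2 + 7*d + 99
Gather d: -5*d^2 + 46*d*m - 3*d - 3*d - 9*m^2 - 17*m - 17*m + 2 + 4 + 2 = -5*d^2 + d*(46*m - 6) - 9*m^2 - 34*m + 8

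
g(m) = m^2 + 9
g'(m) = 2*m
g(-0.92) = 9.85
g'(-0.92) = -1.84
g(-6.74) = 54.43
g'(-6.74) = -13.48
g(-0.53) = 9.28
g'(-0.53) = -1.06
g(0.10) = 9.01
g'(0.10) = 0.20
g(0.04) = 9.00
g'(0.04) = 0.08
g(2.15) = 13.62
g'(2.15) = 4.30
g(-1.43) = 11.04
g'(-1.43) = -2.86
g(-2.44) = 14.95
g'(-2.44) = -4.88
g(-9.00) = 90.00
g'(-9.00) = -18.00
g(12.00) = 153.00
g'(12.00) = 24.00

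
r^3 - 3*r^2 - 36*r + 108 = (r - 6)*(r - 3)*(r + 6)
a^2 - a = a*(a - 1)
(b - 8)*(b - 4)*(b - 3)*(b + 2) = b^4 - 13*b^3 + 38*b^2 + 40*b - 192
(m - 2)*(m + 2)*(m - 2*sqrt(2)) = m^3 - 2*sqrt(2)*m^2 - 4*m + 8*sqrt(2)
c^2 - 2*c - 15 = (c - 5)*(c + 3)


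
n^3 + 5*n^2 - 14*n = n*(n - 2)*(n + 7)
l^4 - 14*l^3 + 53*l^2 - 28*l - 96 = (l - 8)*(l - 4)*(l - 3)*(l + 1)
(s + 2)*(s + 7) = s^2 + 9*s + 14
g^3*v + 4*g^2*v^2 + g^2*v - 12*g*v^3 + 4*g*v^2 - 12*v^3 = (g - 2*v)*(g + 6*v)*(g*v + v)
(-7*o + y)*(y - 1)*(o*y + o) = -7*o^2*y^2 + 7*o^2 + o*y^3 - o*y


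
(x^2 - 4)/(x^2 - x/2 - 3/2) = 2*(4 - x^2)/(-2*x^2 + x + 3)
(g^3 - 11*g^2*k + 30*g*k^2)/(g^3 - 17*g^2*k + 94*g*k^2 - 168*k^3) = g*(g - 5*k)/(g^2 - 11*g*k + 28*k^2)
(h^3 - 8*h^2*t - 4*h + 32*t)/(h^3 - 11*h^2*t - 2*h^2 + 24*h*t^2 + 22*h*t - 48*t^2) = (-h - 2)/(-h + 3*t)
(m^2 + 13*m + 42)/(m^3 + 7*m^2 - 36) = (m + 7)/(m^2 + m - 6)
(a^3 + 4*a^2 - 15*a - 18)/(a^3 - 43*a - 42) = (a - 3)/(a - 7)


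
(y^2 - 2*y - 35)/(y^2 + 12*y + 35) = (y - 7)/(y + 7)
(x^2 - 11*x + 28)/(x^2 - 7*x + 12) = (x - 7)/(x - 3)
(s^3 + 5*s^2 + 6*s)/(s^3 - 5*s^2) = (s^2 + 5*s + 6)/(s*(s - 5))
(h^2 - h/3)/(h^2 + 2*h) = (h - 1/3)/(h + 2)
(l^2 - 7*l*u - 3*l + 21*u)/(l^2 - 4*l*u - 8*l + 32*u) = (l^2 - 7*l*u - 3*l + 21*u)/(l^2 - 4*l*u - 8*l + 32*u)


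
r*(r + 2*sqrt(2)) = r^2 + 2*sqrt(2)*r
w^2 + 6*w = w*(w + 6)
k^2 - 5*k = k*(k - 5)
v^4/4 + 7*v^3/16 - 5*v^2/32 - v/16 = v*(v/4 + 1/2)*(v - 1/2)*(v + 1/4)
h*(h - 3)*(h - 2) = h^3 - 5*h^2 + 6*h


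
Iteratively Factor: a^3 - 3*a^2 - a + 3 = (a - 1)*(a^2 - 2*a - 3) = (a - 3)*(a - 1)*(a + 1)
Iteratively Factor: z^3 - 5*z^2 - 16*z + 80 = (z - 4)*(z^2 - z - 20) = (z - 4)*(z + 4)*(z - 5)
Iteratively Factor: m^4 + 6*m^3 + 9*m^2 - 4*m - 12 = (m - 1)*(m^3 + 7*m^2 + 16*m + 12) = (m - 1)*(m + 3)*(m^2 + 4*m + 4) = (m - 1)*(m + 2)*(m + 3)*(m + 2)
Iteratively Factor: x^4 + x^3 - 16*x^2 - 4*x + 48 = (x - 3)*(x^3 + 4*x^2 - 4*x - 16) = (x - 3)*(x - 2)*(x^2 + 6*x + 8) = (x - 3)*(x - 2)*(x + 2)*(x + 4)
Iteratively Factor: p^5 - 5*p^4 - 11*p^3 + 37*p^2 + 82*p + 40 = (p + 1)*(p^4 - 6*p^3 - 5*p^2 + 42*p + 40) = (p + 1)^2*(p^3 - 7*p^2 + 2*p + 40) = (p - 5)*(p + 1)^2*(p^2 - 2*p - 8) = (p - 5)*(p + 1)^2*(p + 2)*(p - 4)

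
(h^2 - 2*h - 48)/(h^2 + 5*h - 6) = (h - 8)/(h - 1)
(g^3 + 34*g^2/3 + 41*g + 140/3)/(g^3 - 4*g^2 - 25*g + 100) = (3*g^2 + 19*g + 28)/(3*(g^2 - 9*g + 20))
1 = 1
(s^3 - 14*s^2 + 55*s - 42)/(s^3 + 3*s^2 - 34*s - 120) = (s^2 - 8*s + 7)/(s^2 + 9*s + 20)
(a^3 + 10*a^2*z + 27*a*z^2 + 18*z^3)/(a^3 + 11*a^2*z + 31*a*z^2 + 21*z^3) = (a + 6*z)/(a + 7*z)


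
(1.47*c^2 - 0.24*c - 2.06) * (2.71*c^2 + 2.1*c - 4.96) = 3.9837*c^4 + 2.4366*c^3 - 13.3778*c^2 - 3.1356*c + 10.2176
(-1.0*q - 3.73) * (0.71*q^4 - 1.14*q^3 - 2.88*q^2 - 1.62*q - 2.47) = -0.71*q^5 - 1.5083*q^4 + 7.1322*q^3 + 12.3624*q^2 + 8.5126*q + 9.2131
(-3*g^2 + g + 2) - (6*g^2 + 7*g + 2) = -9*g^2 - 6*g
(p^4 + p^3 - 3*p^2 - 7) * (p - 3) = p^5 - 2*p^4 - 6*p^3 + 9*p^2 - 7*p + 21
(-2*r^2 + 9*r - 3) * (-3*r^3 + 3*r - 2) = 6*r^5 - 27*r^4 + 3*r^3 + 31*r^2 - 27*r + 6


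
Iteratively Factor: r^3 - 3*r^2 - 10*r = (r - 5)*(r^2 + 2*r) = r*(r - 5)*(r + 2)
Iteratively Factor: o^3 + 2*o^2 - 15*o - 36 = (o - 4)*(o^2 + 6*o + 9) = (o - 4)*(o + 3)*(o + 3)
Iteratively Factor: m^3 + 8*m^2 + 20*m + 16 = (m + 4)*(m^2 + 4*m + 4) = (m + 2)*(m + 4)*(m + 2)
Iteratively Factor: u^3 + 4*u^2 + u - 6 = (u + 2)*(u^2 + 2*u - 3) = (u + 2)*(u + 3)*(u - 1)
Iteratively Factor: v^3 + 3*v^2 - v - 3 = (v + 3)*(v^2 - 1) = (v + 1)*(v + 3)*(v - 1)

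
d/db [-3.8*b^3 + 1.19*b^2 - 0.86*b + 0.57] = -11.4*b^2 + 2.38*b - 0.86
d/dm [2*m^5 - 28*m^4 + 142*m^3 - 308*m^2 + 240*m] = 10*m^4 - 112*m^3 + 426*m^2 - 616*m + 240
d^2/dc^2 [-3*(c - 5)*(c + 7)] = -6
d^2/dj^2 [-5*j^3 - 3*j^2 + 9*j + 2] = -30*j - 6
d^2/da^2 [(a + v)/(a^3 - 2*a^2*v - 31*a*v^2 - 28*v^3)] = 2*(-3*a^2 + 9*a*v - 37*v^2)/(-a^6 + 9*a^5*v + 57*a^4*v^2 - 477*a^3*v^3 - 1596*a^2*v^4 + 7056*a*v^5 + 21952*v^6)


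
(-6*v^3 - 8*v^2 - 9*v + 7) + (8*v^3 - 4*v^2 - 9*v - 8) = 2*v^3 - 12*v^2 - 18*v - 1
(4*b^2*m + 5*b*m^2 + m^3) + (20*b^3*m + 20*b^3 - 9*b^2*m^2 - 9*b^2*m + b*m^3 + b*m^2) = 20*b^3*m + 20*b^3 - 9*b^2*m^2 - 5*b^2*m + b*m^3 + 6*b*m^2 + m^3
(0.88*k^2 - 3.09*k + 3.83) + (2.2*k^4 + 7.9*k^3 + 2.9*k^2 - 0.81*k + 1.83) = 2.2*k^4 + 7.9*k^3 + 3.78*k^2 - 3.9*k + 5.66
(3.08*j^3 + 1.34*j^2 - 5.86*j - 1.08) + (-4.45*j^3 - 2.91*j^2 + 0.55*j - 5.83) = -1.37*j^3 - 1.57*j^2 - 5.31*j - 6.91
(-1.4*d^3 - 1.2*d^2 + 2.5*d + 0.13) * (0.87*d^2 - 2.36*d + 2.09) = -1.218*d^5 + 2.26*d^4 + 2.081*d^3 - 8.2949*d^2 + 4.9182*d + 0.2717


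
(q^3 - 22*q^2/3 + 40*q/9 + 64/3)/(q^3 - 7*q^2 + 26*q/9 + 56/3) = (3*q - 8)/(3*q - 7)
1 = 1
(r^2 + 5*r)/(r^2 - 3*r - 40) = r/(r - 8)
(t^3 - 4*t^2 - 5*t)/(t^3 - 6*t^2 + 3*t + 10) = t/(t - 2)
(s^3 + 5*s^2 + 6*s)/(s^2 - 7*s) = (s^2 + 5*s + 6)/(s - 7)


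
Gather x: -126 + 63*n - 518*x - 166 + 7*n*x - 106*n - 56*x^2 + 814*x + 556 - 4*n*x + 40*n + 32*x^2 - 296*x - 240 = 3*n*x - 3*n - 24*x^2 + 24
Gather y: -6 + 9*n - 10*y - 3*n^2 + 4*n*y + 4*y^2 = -3*n^2 + 9*n + 4*y^2 + y*(4*n - 10) - 6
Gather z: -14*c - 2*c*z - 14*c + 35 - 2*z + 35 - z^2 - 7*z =-28*c - z^2 + z*(-2*c - 9) + 70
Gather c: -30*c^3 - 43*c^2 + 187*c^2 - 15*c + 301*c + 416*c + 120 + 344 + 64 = -30*c^3 + 144*c^2 + 702*c + 528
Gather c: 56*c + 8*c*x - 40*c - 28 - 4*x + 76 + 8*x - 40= c*(8*x + 16) + 4*x + 8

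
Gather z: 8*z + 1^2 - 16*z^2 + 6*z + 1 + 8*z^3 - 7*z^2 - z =8*z^3 - 23*z^2 + 13*z + 2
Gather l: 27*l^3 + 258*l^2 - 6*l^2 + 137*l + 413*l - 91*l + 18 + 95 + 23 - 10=27*l^3 + 252*l^2 + 459*l + 126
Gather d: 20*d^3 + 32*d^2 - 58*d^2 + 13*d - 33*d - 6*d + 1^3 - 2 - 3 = 20*d^3 - 26*d^2 - 26*d - 4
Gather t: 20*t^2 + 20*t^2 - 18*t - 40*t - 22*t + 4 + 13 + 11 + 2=40*t^2 - 80*t + 30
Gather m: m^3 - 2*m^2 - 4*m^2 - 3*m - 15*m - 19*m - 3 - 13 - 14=m^3 - 6*m^2 - 37*m - 30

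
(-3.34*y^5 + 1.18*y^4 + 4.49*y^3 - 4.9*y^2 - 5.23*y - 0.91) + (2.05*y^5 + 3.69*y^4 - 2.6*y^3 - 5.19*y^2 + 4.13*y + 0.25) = -1.29*y^5 + 4.87*y^4 + 1.89*y^3 - 10.09*y^2 - 1.1*y - 0.66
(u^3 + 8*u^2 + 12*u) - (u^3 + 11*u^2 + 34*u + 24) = -3*u^2 - 22*u - 24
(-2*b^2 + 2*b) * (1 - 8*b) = 16*b^3 - 18*b^2 + 2*b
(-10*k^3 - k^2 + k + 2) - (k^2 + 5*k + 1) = -10*k^3 - 2*k^2 - 4*k + 1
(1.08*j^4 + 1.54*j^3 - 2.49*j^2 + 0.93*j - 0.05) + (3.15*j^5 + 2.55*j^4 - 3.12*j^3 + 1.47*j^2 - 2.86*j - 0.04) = 3.15*j^5 + 3.63*j^4 - 1.58*j^3 - 1.02*j^2 - 1.93*j - 0.09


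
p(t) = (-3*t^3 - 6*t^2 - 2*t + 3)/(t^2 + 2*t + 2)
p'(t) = (-2*t - 2)*(-3*t^3 - 6*t^2 - 2*t + 3)/(t^2 + 2*t + 2)^2 + (-9*t^2 - 12*t - 2)/(t^2 + 2*t + 2) = (-3*t^4 - 12*t^3 - 28*t^2 - 30*t - 10)/(t^4 + 4*t^3 + 8*t^2 + 8*t + 4)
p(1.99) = -4.87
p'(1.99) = -3.26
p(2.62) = -6.90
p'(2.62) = -3.21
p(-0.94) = 2.06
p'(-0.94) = 1.08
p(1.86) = -4.44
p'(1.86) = -3.27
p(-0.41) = 2.24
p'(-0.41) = -0.92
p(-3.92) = 10.43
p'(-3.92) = -3.40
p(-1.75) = 2.69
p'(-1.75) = -2.90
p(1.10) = -1.93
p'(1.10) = -3.32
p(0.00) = 1.50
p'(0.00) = -2.50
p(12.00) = -35.70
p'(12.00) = -3.02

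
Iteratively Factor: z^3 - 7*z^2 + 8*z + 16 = (z - 4)*(z^2 - 3*z - 4) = (z - 4)*(z + 1)*(z - 4)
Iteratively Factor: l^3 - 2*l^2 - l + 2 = (l - 2)*(l^2 - 1) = (l - 2)*(l + 1)*(l - 1)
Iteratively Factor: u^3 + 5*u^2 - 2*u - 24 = (u + 4)*(u^2 + u - 6) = (u - 2)*(u + 4)*(u + 3)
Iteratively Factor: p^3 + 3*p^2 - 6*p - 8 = (p + 4)*(p^2 - p - 2) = (p + 1)*(p + 4)*(p - 2)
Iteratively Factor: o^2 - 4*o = (o)*(o - 4)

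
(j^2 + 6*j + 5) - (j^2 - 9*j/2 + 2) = 21*j/2 + 3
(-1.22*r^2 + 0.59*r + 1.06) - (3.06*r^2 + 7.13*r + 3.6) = -4.28*r^2 - 6.54*r - 2.54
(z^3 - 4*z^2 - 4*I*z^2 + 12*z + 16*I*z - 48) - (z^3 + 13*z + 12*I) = -4*z^2 - 4*I*z^2 - z + 16*I*z - 48 - 12*I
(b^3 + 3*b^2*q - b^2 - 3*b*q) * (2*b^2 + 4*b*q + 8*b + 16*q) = 2*b^5 + 10*b^4*q + 6*b^4 + 12*b^3*q^2 + 30*b^3*q - 8*b^3 + 36*b^2*q^2 - 40*b^2*q - 48*b*q^2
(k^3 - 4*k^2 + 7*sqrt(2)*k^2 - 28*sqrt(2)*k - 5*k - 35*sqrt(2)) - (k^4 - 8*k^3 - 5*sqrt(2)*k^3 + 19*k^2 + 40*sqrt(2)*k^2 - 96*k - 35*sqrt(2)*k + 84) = -k^4 + 5*sqrt(2)*k^3 + 9*k^3 - 33*sqrt(2)*k^2 - 23*k^2 + 7*sqrt(2)*k + 91*k - 84 - 35*sqrt(2)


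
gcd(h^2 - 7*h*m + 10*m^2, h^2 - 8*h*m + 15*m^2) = h - 5*m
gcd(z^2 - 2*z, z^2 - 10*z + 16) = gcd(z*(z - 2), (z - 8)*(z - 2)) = z - 2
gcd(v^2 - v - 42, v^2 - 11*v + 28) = v - 7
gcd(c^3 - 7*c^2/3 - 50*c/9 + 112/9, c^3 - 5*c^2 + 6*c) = c - 2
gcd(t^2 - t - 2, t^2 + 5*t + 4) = t + 1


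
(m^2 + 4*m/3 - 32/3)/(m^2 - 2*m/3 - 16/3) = (m + 4)/(m + 2)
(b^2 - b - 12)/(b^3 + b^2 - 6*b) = (b - 4)/(b*(b - 2))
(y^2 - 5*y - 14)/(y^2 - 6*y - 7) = (y + 2)/(y + 1)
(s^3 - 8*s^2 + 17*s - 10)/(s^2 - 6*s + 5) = s - 2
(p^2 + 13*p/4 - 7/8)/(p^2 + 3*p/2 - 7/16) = 2*(2*p + 7)/(4*p + 7)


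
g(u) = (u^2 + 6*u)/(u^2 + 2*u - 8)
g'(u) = (-2*u - 2)*(u^2 + 6*u)/(u^2 + 2*u - 8)^2 + (2*u + 6)/(u^2 + 2*u - 8) = 4*(-u^2 - 4*u - 12)/(u^4 + 4*u^3 - 12*u^2 - 32*u + 64)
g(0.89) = -1.13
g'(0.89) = -2.22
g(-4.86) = -0.94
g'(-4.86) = -1.86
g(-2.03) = 1.02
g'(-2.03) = -0.51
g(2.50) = 6.54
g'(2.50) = -10.70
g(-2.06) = 1.03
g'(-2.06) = -0.52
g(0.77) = -0.89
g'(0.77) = -1.82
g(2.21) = 13.91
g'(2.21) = -60.50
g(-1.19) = 0.64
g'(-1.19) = -0.43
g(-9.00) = 0.49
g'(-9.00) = -0.08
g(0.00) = 0.00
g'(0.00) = -0.75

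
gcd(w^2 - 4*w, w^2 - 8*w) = w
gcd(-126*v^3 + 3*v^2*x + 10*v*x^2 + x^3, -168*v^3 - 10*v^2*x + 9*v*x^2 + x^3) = 42*v^2 + 13*v*x + x^2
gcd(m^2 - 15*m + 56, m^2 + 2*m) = 1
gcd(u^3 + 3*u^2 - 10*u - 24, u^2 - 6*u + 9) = u - 3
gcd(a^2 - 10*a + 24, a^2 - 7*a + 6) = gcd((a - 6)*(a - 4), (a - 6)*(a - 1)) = a - 6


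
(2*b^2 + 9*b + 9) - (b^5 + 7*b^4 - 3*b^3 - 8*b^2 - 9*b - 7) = -b^5 - 7*b^4 + 3*b^3 + 10*b^2 + 18*b + 16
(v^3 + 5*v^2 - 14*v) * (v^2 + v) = v^5 + 6*v^4 - 9*v^3 - 14*v^2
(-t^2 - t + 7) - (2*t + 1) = -t^2 - 3*t + 6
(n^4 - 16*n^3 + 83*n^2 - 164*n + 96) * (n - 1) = n^5 - 17*n^4 + 99*n^3 - 247*n^2 + 260*n - 96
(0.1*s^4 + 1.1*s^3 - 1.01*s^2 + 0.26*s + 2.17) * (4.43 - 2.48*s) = -0.248*s^5 - 2.285*s^4 + 7.3778*s^3 - 5.1191*s^2 - 4.2298*s + 9.6131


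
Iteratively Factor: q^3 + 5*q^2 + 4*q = (q)*(q^2 + 5*q + 4) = q*(q + 4)*(q + 1)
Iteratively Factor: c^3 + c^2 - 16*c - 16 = (c - 4)*(c^2 + 5*c + 4) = (c - 4)*(c + 4)*(c + 1)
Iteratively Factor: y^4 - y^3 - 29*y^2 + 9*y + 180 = (y - 3)*(y^3 + 2*y^2 - 23*y - 60) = (y - 3)*(y + 4)*(y^2 - 2*y - 15) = (y - 5)*(y - 3)*(y + 4)*(y + 3)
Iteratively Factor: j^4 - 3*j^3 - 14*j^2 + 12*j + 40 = (j - 5)*(j^3 + 2*j^2 - 4*j - 8) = (j - 5)*(j - 2)*(j^2 + 4*j + 4) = (j - 5)*(j - 2)*(j + 2)*(j + 2)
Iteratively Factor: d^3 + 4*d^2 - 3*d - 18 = (d - 2)*(d^2 + 6*d + 9) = (d - 2)*(d + 3)*(d + 3)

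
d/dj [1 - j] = -1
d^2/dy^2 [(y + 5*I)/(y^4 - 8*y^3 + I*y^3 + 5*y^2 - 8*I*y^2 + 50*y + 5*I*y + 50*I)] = (12*y^5 + y^4*(-8 + 116*I) + y^3*(-122 - 184*I) + y^2*(168 - 126*I) + y*(-158 + 600*I) - 80 + 630*I)/(y^10 + y^9*(-14 + 3*I) + y^8*(39 - 42*I) + y^7*(210 + 125*I) + y^6*(-861 + 518*I) + y^5*(-1554 - 2247*I) + y^4*(5705 - 3318*I) + y^3*(8150 + 11235*I) + y^2*(-10500 + 16050*I) + y*(-15000 - 3500*I) - 5000*I)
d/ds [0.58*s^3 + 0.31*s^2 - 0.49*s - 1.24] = 1.74*s^2 + 0.62*s - 0.49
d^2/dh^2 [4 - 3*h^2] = -6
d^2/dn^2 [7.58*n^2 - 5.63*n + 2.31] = 15.1600000000000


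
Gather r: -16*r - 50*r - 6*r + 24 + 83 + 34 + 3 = 144 - 72*r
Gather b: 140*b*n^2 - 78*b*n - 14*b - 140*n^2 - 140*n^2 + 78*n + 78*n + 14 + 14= b*(140*n^2 - 78*n - 14) - 280*n^2 + 156*n + 28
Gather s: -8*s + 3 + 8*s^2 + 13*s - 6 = 8*s^2 + 5*s - 3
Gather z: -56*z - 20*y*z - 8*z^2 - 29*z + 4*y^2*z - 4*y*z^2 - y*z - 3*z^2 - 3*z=z^2*(-4*y - 11) + z*(4*y^2 - 21*y - 88)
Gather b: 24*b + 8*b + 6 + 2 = 32*b + 8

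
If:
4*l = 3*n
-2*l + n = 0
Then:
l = 0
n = 0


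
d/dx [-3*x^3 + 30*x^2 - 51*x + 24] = -9*x^2 + 60*x - 51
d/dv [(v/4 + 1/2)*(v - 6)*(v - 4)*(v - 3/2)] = v^3 - 57*v^2/8 + 8*v + 21/2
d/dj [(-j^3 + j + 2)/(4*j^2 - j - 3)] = (-(8*j - 1)*(-j^3 + j + 2) + (3*j^2 - 1)*(-4*j^2 + j + 3))/(-4*j^2 + j + 3)^2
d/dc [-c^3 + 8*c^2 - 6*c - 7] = -3*c^2 + 16*c - 6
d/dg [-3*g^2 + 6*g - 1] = 6 - 6*g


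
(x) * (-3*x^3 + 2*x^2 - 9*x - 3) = -3*x^4 + 2*x^3 - 9*x^2 - 3*x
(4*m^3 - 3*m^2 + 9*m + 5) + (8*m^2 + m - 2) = 4*m^3 + 5*m^2 + 10*m + 3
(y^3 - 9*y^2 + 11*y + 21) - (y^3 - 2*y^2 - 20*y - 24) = -7*y^2 + 31*y + 45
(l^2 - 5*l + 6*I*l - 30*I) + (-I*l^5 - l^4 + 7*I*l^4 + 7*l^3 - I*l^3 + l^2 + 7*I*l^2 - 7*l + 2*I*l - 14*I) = -I*l^5 - l^4 + 7*I*l^4 + 7*l^3 - I*l^3 + 2*l^2 + 7*I*l^2 - 12*l + 8*I*l - 44*I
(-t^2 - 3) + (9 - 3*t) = -t^2 - 3*t + 6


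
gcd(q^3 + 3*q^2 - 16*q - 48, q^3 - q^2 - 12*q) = q^2 - q - 12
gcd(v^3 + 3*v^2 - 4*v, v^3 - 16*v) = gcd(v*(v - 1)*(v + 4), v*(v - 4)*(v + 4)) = v^2 + 4*v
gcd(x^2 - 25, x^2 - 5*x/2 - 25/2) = x - 5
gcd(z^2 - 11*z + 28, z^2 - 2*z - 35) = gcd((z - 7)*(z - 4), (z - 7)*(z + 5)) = z - 7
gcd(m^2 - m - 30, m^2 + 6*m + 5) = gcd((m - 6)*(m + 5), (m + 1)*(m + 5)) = m + 5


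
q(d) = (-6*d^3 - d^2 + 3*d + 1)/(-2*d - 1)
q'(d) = (-18*d^2 - 2*d + 3)/(-2*d - 1) + 2*(-6*d^3 - d^2 + 3*d + 1)/(-2*d - 1)^2 = 6*d - 1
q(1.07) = 1.36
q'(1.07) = 5.42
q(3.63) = 34.90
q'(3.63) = 20.78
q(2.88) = 21.00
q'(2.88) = 16.28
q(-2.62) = 22.21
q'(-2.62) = -16.72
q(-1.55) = 7.76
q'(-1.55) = -10.30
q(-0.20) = -0.68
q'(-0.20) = -2.20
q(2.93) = 21.82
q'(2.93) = 16.58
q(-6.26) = 122.82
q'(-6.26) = -38.56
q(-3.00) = 29.00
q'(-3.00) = -19.00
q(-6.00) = 113.00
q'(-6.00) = -37.00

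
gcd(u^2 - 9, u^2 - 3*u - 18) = u + 3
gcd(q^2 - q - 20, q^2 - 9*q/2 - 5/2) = q - 5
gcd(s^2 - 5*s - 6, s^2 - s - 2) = s + 1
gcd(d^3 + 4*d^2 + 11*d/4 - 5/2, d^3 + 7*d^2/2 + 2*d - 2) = d^2 + 3*d/2 - 1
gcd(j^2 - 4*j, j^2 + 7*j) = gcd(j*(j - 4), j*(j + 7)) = j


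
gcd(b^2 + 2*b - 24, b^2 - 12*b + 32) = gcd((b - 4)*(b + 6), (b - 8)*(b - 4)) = b - 4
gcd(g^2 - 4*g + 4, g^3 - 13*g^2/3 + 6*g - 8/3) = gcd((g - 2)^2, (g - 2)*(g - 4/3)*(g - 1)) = g - 2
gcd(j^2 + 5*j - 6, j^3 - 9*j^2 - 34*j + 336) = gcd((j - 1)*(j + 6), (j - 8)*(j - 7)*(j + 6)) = j + 6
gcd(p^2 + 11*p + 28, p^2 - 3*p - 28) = p + 4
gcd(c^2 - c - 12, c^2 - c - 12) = c^2 - c - 12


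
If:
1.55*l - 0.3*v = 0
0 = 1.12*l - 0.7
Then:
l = 0.62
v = 3.23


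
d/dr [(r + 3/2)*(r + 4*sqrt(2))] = 2*r + 3/2 + 4*sqrt(2)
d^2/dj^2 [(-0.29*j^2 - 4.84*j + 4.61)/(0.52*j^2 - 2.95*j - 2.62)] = (1.11022302462516e-16*j^4 - 3.507192*j^3 + 5.10868799999999*j^2 - 81.994536*j + 163.633746)/(0.140608*j^6 - 2.39304*j^5 + 11.450556*j^4 - 1.55789500000001*j^3 - 57.693186*j^2 - 60.74994*j - 17.984728)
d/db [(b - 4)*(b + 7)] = 2*b + 3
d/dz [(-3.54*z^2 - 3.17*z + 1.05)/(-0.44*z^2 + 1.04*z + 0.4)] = (-5.0764*z^2 - 1.908*z - 2.36)/(0.1936*z^4 - 0.9152*z^3 + 0.7296*z^2 + 0.832*z + 0.16)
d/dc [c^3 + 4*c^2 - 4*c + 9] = 3*c^2 + 8*c - 4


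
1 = 1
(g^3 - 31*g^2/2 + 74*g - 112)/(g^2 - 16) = (g^2 - 23*g/2 + 28)/(g + 4)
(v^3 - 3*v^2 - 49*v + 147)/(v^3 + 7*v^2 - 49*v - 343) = (v - 3)/(v + 7)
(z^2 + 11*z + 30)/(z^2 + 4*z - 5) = (z + 6)/(z - 1)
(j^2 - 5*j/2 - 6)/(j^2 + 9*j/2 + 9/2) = (j - 4)/(j + 3)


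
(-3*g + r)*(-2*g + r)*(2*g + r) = 12*g^3 - 4*g^2*r - 3*g*r^2 + r^3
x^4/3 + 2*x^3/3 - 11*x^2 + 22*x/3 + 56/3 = (x/3 + 1/3)*(x - 4)*(x - 2)*(x + 7)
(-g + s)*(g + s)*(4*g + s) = -4*g^3 - g^2*s + 4*g*s^2 + s^3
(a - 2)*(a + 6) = a^2 + 4*a - 12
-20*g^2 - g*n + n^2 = (-5*g + n)*(4*g + n)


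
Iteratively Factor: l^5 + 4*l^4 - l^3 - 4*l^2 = (l)*(l^4 + 4*l^3 - l^2 - 4*l) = l*(l - 1)*(l^3 + 5*l^2 + 4*l) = l*(l - 1)*(l + 1)*(l^2 + 4*l) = l*(l - 1)*(l + 1)*(l + 4)*(l)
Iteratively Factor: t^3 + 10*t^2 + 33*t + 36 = (t + 3)*(t^2 + 7*t + 12) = (t + 3)^2*(t + 4)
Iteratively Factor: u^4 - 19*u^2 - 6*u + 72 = (u + 3)*(u^3 - 3*u^2 - 10*u + 24) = (u - 2)*(u + 3)*(u^2 - u - 12) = (u - 4)*(u - 2)*(u + 3)*(u + 3)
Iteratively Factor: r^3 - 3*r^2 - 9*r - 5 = (r - 5)*(r^2 + 2*r + 1) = (r - 5)*(r + 1)*(r + 1)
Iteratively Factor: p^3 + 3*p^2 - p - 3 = (p + 3)*(p^2 - 1) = (p - 1)*(p + 3)*(p + 1)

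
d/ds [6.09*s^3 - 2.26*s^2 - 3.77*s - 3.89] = 18.27*s^2 - 4.52*s - 3.77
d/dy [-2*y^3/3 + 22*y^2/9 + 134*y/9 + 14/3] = -2*y^2 + 44*y/9 + 134/9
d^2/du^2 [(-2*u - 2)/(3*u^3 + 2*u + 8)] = 4*(-(u + 1)*(9*u^2 + 2)^2 + (9*u^2 + 9*u*(u + 1) + 2)*(3*u^3 + 2*u + 8))/(3*u^3 + 2*u + 8)^3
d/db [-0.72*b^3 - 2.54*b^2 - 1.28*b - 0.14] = -2.16*b^2 - 5.08*b - 1.28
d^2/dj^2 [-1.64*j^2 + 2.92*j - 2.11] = -3.28000000000000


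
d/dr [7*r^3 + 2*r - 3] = 21*r^2 + 2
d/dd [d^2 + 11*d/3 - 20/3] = 2*d + 11/3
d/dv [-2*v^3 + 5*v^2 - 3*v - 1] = -6*v^2 + 10*v - 3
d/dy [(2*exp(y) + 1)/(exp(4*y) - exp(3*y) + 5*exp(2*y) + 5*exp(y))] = (-6*exp(4*y) - 7*exp(2*y) - 10*exp(y) - 5)*exp(-y)/(exp(6*y) - 2*exp(5*y) + 11*exp(4*y) + 15*exp(2*y) + 50*exp(y) + 25)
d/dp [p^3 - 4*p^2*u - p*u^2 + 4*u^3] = 3*p^2 - 8*p*u - u^2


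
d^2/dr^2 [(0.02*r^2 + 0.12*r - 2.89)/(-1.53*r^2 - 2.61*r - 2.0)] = (5.55111512312578e-17*r^4 - 0.402084*r^3 + 40.958406*r^2 + 71.447022*r + 22.779938)/(3.581577*r^6 + 18.329247*r^5 + 45.312939*r^4 + 65.699181*r^3 + 59.2326*r^2 + 31.32*r + 8.0)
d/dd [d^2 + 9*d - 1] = 2*d + 9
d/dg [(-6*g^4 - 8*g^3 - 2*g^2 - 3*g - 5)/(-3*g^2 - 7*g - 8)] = (36*g^5 + 150*g^4 + 304*g^3 + 197*g^2 + 2*g - 11)/(9*g^4 + 42*g^3 + 97*g^2 + 112*g + 64)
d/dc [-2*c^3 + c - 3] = 1 - 6*c^2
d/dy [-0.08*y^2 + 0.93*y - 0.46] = 0.93 - 0.16*y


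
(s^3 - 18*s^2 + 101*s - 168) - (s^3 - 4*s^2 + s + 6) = -14*s^2 + 100*s - 174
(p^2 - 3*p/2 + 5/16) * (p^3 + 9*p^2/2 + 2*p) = p^5 + 3*p^4 - 71*p^3/16 - 51*p^2/32 + 5*p/8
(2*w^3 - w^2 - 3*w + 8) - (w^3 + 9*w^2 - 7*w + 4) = w^3 - 10*w^2 + 4*w + 4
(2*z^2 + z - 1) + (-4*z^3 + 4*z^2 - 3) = -4*z^3 + 6*z^2 + z - 4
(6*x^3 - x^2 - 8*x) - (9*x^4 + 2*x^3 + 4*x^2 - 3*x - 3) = -9*x^4 + 4*x^3 - 5*x^2 - 5*x + 3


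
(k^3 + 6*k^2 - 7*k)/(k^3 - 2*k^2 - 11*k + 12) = k*(k + 7)/(k^2 - k - 12)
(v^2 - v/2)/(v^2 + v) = (v - 1/2)/(v + 1)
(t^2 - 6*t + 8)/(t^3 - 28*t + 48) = 1/(t + 6)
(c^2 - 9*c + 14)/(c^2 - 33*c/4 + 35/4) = 4*(c - 2)/(4*c - 5)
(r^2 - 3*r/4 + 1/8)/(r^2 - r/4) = (r - 1/2)/r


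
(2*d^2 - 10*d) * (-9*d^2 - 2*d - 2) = -18*d^4 + 86*d^3 + 16*d^2 + 20*d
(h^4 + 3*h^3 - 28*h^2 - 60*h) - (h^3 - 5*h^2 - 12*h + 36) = h^4 + 2*h^3 - 23*h^2 - 48*h - 36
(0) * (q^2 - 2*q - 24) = 0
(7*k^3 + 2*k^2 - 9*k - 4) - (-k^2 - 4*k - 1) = 7*k^3 + 3*k^2 - 5*k - 3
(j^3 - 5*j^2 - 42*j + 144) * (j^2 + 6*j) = j^5 + j^4 - 72*j^3 - 108*j^2 + 864*j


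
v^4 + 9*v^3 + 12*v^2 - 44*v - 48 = (v - 2)*(v + 1)*(v + 4)*(v + 6)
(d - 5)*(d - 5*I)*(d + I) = d^3 - 5*d^2 - 4*I*d^2 + 5*d + 20*I*d - 25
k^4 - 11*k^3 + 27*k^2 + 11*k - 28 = (k - 7)*(k - 4)*(k - 1)*(k + 1)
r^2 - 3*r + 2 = (r - 2)*(r - 1)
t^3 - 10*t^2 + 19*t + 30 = (t - 6)*(t - 5)*(t + 1)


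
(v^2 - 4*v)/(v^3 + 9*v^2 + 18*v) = (v - 4)/(v^2 + 9*v + 18)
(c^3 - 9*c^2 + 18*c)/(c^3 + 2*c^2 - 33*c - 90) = c*(c - 3)/(c^2 + 8*c + 15)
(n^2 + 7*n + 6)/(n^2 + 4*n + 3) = (n + 6)/(n + 3)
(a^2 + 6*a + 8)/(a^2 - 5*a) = (a^2 + 6*a + 8)/(a*(a - 5))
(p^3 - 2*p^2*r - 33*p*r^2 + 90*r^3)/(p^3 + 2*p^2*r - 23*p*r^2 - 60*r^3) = (p^2 + 3*p*r - 18*r^2)/(p^2 + 7*p*r + 12*r^2)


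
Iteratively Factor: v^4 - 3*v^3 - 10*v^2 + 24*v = (v - 2)*(v^3 - v^2 - 12*v) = (v - 2)*(v + 3)*(v^2 - 4*v) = (v - 4)*(v - 2)*(v + 3)*(v)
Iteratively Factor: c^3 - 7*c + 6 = (c + 3)*(c^2 - 3*c + 2) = (c - 2)*(c + 3)*(c - 1)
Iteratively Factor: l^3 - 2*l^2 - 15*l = (l)*(l^2 - 2*l - 15) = l*(l - 5)*(l + 3)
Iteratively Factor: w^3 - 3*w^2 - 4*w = (w)*(w^2 - 3*w - 4) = w*(w - 4)*(w + 1)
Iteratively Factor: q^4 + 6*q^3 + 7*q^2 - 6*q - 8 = (q + 4)*(q^3 + 2*q^2 - q - 2) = (q + 2)*(q + 4)*(q^2 - 1) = (q + 1)*(q + 2)*(q + 4)*(q - 1)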